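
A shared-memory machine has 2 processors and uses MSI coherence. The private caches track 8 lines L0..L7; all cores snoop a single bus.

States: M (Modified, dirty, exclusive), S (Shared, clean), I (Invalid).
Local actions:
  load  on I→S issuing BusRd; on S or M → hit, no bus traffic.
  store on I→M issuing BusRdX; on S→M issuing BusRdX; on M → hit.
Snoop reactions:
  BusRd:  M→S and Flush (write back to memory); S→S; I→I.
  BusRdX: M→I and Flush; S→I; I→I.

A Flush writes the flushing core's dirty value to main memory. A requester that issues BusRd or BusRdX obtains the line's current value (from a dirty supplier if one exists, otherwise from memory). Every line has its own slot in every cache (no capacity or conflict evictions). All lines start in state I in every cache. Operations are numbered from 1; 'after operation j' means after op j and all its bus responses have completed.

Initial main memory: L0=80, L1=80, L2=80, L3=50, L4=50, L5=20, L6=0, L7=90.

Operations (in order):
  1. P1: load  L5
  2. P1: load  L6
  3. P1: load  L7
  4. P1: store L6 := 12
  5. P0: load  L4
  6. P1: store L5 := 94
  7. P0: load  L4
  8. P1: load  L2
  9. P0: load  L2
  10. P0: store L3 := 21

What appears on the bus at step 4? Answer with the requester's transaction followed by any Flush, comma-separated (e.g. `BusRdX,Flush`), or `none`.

step 1: P1: load  L5  ⟶  IS  (L5)  txn=BusRd  M[L5]=20
step 2: P1: load  L6  ⟶  IS  (L6)  txn=BusRd  M[L6]=0
step 3: P1: load  L7  ⟶  IS  (L7)  txn=BusRd  M[L7]=90
step 4: P1: store L6 := 12  ⟶  IM  (L6)  txn=BusRdX  M[L6]=0
step 5: P0: load  L4  ⟶  SI  (L4)  txn=BusRd  M[L4]=50
step 6: P1: store L5 := 94  ⟶  IM  (L5)  txn=BusRdX  M[L5]=20
step 7: P0: load  L4  ⟶  SI  (L4)  txn=∅  M[L4]=50
step 8: P1: load  L2  ⟶  IS  (L2)  txn=BusRd  M[L2]=80
step 9: P0: load  L2  ⟶  SS  (L2)  txn=BusRd  M[L2]=80
step 10: P0: store L3 := 21  ⟶  MI  (L3)  txn=BusRdX  M[L3]=50

bus = BusRdX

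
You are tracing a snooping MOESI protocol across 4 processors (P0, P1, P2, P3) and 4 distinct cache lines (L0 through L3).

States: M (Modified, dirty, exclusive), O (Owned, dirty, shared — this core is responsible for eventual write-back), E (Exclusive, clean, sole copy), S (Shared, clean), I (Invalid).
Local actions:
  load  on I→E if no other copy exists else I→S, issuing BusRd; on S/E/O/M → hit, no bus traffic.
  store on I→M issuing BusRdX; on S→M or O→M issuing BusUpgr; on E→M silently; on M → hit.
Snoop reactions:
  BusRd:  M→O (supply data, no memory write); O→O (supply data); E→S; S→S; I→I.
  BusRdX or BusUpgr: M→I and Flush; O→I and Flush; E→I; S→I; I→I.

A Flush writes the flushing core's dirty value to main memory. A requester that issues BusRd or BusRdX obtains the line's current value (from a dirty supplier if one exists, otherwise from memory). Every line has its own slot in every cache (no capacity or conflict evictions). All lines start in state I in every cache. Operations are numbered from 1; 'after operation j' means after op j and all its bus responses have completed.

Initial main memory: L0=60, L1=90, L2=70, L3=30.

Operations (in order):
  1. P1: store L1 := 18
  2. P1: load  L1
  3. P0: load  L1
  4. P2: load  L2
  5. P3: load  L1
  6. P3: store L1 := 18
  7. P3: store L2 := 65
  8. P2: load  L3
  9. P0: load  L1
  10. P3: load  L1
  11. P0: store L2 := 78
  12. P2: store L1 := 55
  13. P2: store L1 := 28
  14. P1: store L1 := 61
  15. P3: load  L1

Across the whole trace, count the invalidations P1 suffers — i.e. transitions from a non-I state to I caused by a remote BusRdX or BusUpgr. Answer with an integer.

invalidations = 1

  op1 P1: store L1 := 18 → I/M/I/I on L1; bus BusRdX; mem=90
  op2 P1: load  L1 → I/M/I/I on L1; bus (none); mem=90
  op3 P0: load  L1 → S/O/I/I on L1; bus BusRd; mem=90
  op4 P2: load  L2 → I/I/E/I on L2; bus BusRd; mem=70
  op5 P3: load  L1 → S/O/I/S on L1; bus BusRd; mem=90
  op6 P3: store L1 := 18 → I/I/I/M on L1; bus BusUpgr Flush; mem=18
  op7 P3: store L2 := 65 → I/I/I/M on L2; bus BusRdX; mem=70
  op8 P2: load  L3 → I/I/E/I on L3; bus BusRd; mem=30
  op9 P0: load  L1 → S/I/I/O on L1; bus BusRd; mem=18
  op10 P3: load  L1 → S/I/I/O on L1; bus (none); mem=18
  op11 P0: store L2 := 78 → M/I/I/I on L2; bus BusRdX Flush; mem=65
  op12 P2: store L1 := 55 → I/I/M/I on L1; bus BusRdX Flush; mem=18
  op13 P2: store L1 := 28 → I/I/M/I on L1; bus (none); mem=18
  op14 P1: store L1 := 61 → I/M/I/I on L1; bus BusRdX Flush; mem=28
  op15 P3: load  L1 → I/O/I/S on L1; bus BusRd; mem=28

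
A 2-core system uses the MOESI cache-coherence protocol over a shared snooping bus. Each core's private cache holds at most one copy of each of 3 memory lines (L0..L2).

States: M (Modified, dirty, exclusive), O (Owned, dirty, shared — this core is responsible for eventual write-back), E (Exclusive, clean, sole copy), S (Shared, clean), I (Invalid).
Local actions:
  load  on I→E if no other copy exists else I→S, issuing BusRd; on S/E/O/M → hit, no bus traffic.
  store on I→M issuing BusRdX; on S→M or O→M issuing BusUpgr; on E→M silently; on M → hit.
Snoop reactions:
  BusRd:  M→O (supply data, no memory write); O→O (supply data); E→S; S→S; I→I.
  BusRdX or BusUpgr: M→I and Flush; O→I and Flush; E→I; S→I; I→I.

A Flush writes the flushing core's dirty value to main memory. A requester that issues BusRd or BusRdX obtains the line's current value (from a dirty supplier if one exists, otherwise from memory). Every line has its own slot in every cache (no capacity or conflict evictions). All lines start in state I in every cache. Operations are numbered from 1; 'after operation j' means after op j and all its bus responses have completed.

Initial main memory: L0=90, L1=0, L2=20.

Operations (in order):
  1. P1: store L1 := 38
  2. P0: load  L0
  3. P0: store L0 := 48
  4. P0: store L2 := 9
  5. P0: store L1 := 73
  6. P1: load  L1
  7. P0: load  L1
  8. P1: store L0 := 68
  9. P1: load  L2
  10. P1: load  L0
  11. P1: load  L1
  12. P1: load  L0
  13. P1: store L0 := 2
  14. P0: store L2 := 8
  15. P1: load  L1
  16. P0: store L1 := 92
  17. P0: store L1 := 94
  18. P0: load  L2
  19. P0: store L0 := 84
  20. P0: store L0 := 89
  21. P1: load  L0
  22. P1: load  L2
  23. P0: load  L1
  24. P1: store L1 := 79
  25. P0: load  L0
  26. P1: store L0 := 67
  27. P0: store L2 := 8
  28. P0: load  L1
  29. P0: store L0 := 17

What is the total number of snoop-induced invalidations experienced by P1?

1. P1: store L1 := 38  bus=[BusRdX]  L1: P0=I P1=M  mem[L1]=0
2. P0: load  L0  bus=[BusRd]  L0: P0=E P1=I  mem[L0]=90
3. P0: store L0 := 48  bus=[-]  L0: P0=M P1=I  mem[L0]=90
4. P0: store L2 := 9  bus=[BusRdX]  L2: P0=M P1=I  mem[L2]=20
5. P0: store L1 := 73  bus=[BusRdX,Flush]  L1: P0=M P1=I  mem[L1]=38
6. P1: load  L1  bus=[BusRd]  L1: P0=O P1=S  mem[L1]=38
7. P0: load  L1  bus=[-]  L1: P0=O P1=S  mem[L1]=38
8. P1: store L0 := 68  bus=[BusRdX,Flush]  L0: P0=I P1=M  mem[L0]=48
9. P1: load  L2  bus=[BusRd]  L2: P0=O P1=S  mem[L2]=20
10. P1: load  L0  bus=[-]  L0: P0=I P1=M  mem[L0]=48
11. P1: load  L1  bus=[-]  L1: P0=O P1=S  mem[L1]=38
12. P1: load  L0  bus=[-]  L0: P0=I P1=M  mem[L0]=48
13. P1: store L0 := 2  bus=[-]  L0: P0=I P1=M  mem[L0]=48
14. P0: store L2 := 8  bus=[BusUpgr]  L2: P0=M P1=I  mem[L2]=20
15. P1: load  L1  bus=[-]  L1: P0=O P1=S  mem[L1]=38
16. P0: store L1 := 92  bus=[BusUpgr]  L1: P0=M P1=I  mem[L1]=38
17. P0: store L1 := 94  bus=[-]  L1: P0=M P1=I  mem[L1]=38
18. P0: load  L2  bus=[-]  L2: P0=M P1=I  mem[L2]=20
19. P0: store L0 := 84  bus=[BusRdX,Flush]  L0: P0=M P1=I  mem[L0]=2
20. P0: store L0 := 89  bus=[-]  L0: P0=M P1=I  mem[L0]=2
21. P1: load  L0  bus=[BusRd]  L0: P0=O P1=S  mem[L0]=2
22. P1: load  L2  bus=[BusRd]  L2: P0=O P1=S  mem[L2]=20
23. P0: load  L1  bus=[-]  L1: P0=M P1=I  mem[L1]=38
24. P1: store L1 := 79  bus=[BusRdX,Flush]  L1: P0=I P1=M  mem[L1]=94
25. P0: load  L0  bus=[-]  L0: P0=O P1=S  mem[L0]=2
26. P1: store L0 := 67  bus=[BusUpgr,Flush]  L0: P0=I P1=M  mem[L0]=89
27. P0: store L2 := 8  bus=[BusUpgr]  L2: P0=M P1=I  mem[L2]=20
28. P0: load  L1  bus=[BusRd]  L1: P0=S P1=O  mem[L1]=94
29. P0: store L0 := 17  bus=[BusRdX,Flush]  L0: P0=M P1=I  mem[L0]=67

invalidations = 6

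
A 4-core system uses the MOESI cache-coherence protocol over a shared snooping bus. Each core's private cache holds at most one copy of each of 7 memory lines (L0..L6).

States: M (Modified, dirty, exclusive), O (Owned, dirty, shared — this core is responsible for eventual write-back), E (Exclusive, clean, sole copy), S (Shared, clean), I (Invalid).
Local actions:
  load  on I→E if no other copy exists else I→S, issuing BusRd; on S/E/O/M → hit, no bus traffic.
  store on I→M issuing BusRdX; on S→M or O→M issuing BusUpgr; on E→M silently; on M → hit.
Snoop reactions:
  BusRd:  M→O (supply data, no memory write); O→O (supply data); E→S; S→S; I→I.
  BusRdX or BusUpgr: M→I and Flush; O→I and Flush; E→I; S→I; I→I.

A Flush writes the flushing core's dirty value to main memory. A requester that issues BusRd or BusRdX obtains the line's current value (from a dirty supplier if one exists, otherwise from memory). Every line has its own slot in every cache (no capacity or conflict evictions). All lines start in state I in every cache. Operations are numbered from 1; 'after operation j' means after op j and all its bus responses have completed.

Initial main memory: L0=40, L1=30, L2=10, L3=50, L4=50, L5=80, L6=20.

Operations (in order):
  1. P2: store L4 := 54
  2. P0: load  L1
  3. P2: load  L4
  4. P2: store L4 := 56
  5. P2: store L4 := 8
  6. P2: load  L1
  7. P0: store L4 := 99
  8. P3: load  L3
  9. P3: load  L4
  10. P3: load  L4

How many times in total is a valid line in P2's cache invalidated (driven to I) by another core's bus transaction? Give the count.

invalidations = 1

1. P2: store L4 := 54  bus=[BusRdX]  L4: P0=I P1=I P2=M P3=I  mem[L4]=50
2. P0: load  L1  bus=[BusRd]  L1: P0=E P1=I P2=I P3=I  mem[L1]=30
3. P2: load  L4  bus=[-]  L4: P0=I P1=I P2=M P3=I  mem[L4]=50
4. P2: store L4 := 56  bus=[-]  L4: P0=I P1=I P2=M P3=I  mem[L4]=50
5. P2: store L4 := 8  bus=[-]  L4: P0=I P1=I P2=M P3=I  mem[L4]=50
6. P2: load  L1  bus=[BusRd]  L1: P0=S P1=I P2=S P3=I  mem[L1]=30
7. P0: store L4 := 99  bus=[BusRdX,Flush]  L4: P0=M P1=I P2=I P3=I  mem[L4]=8
8. P3: load  L3  bus=[BusRd]  L3: P0=I P1=I P2=I P3=E  mem[L3]=50
9. P3: load  L4  bus=[BusRd]  L4: P0=O P1=I P2=I P3=S  mem[L4]=8
10. P3: load  L4  bus=[-]  L4: P0=O P1=I P2=I P3=S  mem[L4]=8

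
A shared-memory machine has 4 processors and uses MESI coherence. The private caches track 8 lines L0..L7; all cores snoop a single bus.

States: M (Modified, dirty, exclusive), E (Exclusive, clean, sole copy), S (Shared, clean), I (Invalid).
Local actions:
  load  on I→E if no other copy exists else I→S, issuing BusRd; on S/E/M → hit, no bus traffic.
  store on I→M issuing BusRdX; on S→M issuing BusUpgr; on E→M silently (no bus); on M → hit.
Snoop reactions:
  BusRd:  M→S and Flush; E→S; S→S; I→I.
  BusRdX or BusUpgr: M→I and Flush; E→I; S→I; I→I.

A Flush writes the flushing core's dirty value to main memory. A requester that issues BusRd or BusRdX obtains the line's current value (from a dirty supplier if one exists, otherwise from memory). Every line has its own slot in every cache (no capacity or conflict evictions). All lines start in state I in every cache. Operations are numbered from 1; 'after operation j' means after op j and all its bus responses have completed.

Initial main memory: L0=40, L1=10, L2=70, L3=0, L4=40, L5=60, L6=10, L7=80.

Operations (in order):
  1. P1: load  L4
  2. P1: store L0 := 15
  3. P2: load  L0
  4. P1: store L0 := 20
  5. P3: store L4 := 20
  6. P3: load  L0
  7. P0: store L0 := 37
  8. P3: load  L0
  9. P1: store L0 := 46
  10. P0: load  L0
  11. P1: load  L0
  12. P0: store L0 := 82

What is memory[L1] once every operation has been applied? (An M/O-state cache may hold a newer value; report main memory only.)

  op1 P1: load  L4 → I/E/I/I on L4; bus BusRd; mem=40
  op2 P1: store L0 := 15 → I/M/I/I on L0; bus BusRdX; mem=40
  op3 P2: load  L0 → I/S/S/I on L0; bus BusRd Flush; mem=15
  op4 P1: store L0 := 20 → I/M/I/I on L0; bus BusUpgr; mem=15
  op5 P3: store L4 := 20 → I/I/I/M on L4; bus BusRdX; mem=40
  op6 P3: load  L0 → I/S/I/S on L0; bus BusRd Flush; mem=20
  op7 P0: store L0 := 37 → M/I/I/I on L0; bus BusRdX; mem=20
  op8 P3: load  L0 → S/I/I/S on L0; bus BusRd Flush; mem=37
  op9 P1: store L0 := 46 → I/M/I/I on L0; bus BusRdX; mem=37
  op10 P0: load  L0 → S/S/I/I on L0; bus BusRd Flush; mem=46
  op11 P1: load  L0 → S/S/I/I on L0; bus (none); mem=46
  op12 P0: store L0 := 82 → M/I/I/I on L0; bus BusUpgr; mem=46

memory[L1] = 10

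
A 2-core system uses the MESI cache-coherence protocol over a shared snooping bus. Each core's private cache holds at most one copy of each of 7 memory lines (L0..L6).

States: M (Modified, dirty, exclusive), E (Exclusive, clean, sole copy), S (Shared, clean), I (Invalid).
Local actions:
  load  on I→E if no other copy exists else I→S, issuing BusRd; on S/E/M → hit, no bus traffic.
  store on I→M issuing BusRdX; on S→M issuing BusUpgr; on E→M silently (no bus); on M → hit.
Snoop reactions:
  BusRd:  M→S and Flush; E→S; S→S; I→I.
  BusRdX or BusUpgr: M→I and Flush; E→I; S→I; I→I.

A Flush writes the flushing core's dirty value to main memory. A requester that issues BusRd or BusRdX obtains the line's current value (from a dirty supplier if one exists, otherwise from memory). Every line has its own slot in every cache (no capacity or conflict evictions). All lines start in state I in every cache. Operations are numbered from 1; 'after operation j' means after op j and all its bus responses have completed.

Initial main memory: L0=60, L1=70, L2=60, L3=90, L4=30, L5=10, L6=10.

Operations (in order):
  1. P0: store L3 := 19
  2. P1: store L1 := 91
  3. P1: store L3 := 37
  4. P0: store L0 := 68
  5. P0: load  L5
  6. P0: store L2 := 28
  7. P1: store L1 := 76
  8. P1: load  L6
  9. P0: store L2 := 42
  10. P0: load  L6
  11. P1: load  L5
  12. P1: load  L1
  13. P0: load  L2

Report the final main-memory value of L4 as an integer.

  op1 P0: store L3 := 19 → M/I on L3; bus BusRdX; mem=90
  op2 P1: store L1 := 91 → I/M on L1; bus BusRdX; mem=70
  op3 P1: store L3 := 37 → I/M on L3; bus BusRdX Flush; mem=19
  op4 P0: store L0 := 68 → M/I on L0; bus BusRdX; mem=60
  op5 P0: load  L5 → E/I on L5; bus BusRd; mem=10
  op6 P0: store L2 := 28 → M/I on L2; bus BusRdX; mem=60
  op7 P1: store L1 := 76 → I/M on L1; bus (none); mem=70
  op8 P1: load  L6 → I/E on L6; bus BusRd; mem=10
  op9 P0: store L2 := 42 → M/I on L2; bus (none); mem=60
  op10 P0: load  L6 → S/S on L6; bus BusRd; mem=10
  op11 P1: load  L5 → S/S on L5; bus BusRd; mem=10
  op12 P1: load  L1 → I/M on L1; bus (none); mem=70
  op13 P0: load  L2 → M/I on L2; bus (none); mem=60

memory[L4] = 30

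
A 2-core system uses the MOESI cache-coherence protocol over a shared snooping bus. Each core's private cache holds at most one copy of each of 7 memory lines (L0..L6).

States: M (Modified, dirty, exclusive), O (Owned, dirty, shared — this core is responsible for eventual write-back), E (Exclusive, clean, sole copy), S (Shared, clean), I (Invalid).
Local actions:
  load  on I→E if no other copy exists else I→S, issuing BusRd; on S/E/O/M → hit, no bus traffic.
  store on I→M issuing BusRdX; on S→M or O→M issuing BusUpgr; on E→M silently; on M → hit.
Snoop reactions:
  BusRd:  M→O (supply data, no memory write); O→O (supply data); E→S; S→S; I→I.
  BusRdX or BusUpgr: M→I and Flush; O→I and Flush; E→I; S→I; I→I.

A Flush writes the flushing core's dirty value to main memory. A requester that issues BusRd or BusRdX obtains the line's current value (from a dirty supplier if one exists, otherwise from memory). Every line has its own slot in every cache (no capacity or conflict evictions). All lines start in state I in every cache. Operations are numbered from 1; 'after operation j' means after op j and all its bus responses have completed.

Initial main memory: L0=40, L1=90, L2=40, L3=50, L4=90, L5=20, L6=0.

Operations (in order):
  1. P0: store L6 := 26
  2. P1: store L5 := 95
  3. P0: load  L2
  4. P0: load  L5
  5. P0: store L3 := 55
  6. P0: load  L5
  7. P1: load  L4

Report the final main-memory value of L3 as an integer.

memory[L3] = 50

step 1: P0: store L6 := 26  ⟶  MI  (L6)  txn=BusRdX  M[L6]=0
step 2: P1: store L5 := 95  ⟶  IM  (L5)  txn=BusRdX  M[L5]=20
step 3: P0: load  L2  ⟶  EI  (L2)  txn=BusRd  M[L2]=40
step 4: P0: load  L5  ⟶  SO  (L5)  txn=BusRd  M[L5]=20
step 5: P0: store L3 := 55  ⟶  MI  (L3)  txn=BusRdX  M[L3]=50
step 6: P0: load  L5  ⟶  SO  (L5)  txn=∅  M[L5]=20
step 7: P1: load  L4  ⟶  IE  (L4)  txn=BusRd  M[L4]=90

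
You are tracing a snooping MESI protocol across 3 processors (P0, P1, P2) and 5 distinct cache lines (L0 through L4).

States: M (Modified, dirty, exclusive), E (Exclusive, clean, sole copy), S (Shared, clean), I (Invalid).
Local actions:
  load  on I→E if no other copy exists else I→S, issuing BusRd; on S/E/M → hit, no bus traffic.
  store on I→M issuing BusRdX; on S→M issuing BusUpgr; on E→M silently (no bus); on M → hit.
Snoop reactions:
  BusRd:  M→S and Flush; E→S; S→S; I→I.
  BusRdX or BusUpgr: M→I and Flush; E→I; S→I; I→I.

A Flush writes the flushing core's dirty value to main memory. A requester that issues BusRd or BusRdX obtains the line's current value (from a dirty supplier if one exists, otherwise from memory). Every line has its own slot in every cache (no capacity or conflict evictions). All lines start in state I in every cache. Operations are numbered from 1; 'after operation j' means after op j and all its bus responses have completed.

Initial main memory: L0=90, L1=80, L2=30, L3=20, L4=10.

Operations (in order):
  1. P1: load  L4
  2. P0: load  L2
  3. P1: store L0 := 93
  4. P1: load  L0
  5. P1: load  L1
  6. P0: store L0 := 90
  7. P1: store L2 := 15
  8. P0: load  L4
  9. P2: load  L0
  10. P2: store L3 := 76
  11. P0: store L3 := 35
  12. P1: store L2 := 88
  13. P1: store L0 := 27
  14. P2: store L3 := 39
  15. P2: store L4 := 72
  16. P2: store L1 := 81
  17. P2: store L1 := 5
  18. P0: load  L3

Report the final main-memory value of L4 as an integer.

memory[L4] = 10

  op1 P1: load  L4 → I/E/I on L4; bus BusRd; mem=10
  op2 P0: load  L2 → E/I/I on L2; bus BusRd; mem=30
  op3 P1: store L0 := 93 → I/M/I on L0; bus BusRdX; mem=90
  op4 P1: load  L0 → I/M/I on L0; bus (none); mem=90
  op5 P1: load  L1 → I/E/I on L1; bus BusRd; mem=80
  op6 P0: store L0 := 90 → M/I/I on L0; bus BusRdX Flush; mem=93
  op7 P1: store L2 := 15 → I/M/I on L2; bus BusRdX; mem=30
  op8 P0: load  L4 → S/S/I on L4; bus BusRd; mem=10
  op9 P2: load  L0 → S/I/S on L0; bus BusRd Flush; mem=90
  op10 P2: store L3 := 76 → I/I/M on L3; bus BusRdX; mem=20
  op11 P0: store L3 := 35 → M/I/I on L3; bus BusRdX Flush; mem=76
  op12 P1: store L2 := 88 → I/M/I on L2; bus (none); mem=30
  op13 P1: store L0 := 27 → I/M/I on L0; bus BusRdX; mem=90
  op14 P2: store L3 := 39 → I/I/M on L3; bus BusRdX Flush; mem=35
  op15 P2: store L4 := 72 → I/I/M on L4; bus BusRdX; mem=10
  op16 P2: store L1 := 81 → I/I/M on L1; bus BusRdX; mem=80
  op17 P2: store L1 := 5 → I/I/M on L1; bus (none); mem=80
  op18 P0: load  L3 → S/I/S on L3; bus BusRd Flush; mem=39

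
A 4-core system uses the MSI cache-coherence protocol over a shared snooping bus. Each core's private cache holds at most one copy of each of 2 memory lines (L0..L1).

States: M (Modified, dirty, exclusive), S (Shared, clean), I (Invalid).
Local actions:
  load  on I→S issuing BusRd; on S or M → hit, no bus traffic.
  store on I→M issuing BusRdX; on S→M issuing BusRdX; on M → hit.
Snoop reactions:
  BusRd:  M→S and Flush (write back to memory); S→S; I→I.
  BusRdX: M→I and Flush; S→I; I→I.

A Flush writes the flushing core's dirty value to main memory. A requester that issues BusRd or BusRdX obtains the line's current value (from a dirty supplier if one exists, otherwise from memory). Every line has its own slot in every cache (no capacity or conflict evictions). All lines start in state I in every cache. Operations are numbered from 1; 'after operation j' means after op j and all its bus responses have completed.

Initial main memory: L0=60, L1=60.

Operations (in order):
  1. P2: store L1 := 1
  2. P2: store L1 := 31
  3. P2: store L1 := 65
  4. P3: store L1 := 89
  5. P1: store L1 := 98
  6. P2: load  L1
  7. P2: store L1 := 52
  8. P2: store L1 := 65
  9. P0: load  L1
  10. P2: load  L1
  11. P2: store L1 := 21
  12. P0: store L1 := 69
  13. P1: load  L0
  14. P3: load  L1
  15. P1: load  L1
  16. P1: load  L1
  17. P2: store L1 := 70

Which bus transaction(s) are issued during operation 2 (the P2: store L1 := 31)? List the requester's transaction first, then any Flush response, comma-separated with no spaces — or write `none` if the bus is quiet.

[1] P2: store L1 := 1 | P0:I, P1:I, P2:M(1), P3:I | bus: BusRdX
[2] P2: store L1 := 31 | P0:I, P1:I, P2:M(31), P3:I | bus: none
[3] P2: store L1 := 65 | P0:I, P1:I, P2:M(65), P3:I | bus: none
[4] P3: store L1 := 89 | P0:I, P1:I, P2:I, P3:M(89) | bus: BusRdX,Flush
[5] P1: store L1 := 98 | P0:I, P1:M(98), P2:I, P3:I | bus: BusRdX,Flush
[6] P2: load  L1 | P0:I, P1:S(98), P2:S(98), P3:I | bus: BusRd,Flush
[7] P2: store L1 := 52 | P0:I, P1:I, P2:M(52), P3:I | bus: BusRdX
[8] P2: store L1 := 65 | P0:I, P1:I, P2:M(65), P3:I | bus: none
[9] P0: load  L1 | P0:S(65), P1:I, P2:S(65), P3:I | bus: BusRd,Flush
[10] P2: load  L1 | P0:S(65), P1:I, P2:S(65), P3:I | bus: none
[11] P2: store L1 := 21 | P0:I, P1:I, P2:M(21), P3:I | bus: BusRdX
[12] P0: store L1 := 69 | P0:M(69), P1:I, P2:I, P3:I | bus: BusRdX,Flush
[13] P1: load  L0 | P0:I, P1:S(60), P2:I, P3:I | bus: BusRd
[14] P3: load  L1 | P0:S(69), P1:I, P2:I, P3:S(69) | bus: BusRd,Flush
[15] P1: load  L1 | P0:S(69), P1:S(69), P2:I, P3:S(69) | bus: BusRd
[16] P1: load  L1 | P0:S(69), P1:S(69), P2:I, P3:S(69) | bus: none
[17] P2: store L1 := 70 | P0:I, P1:I, P2:M(70), P3:I | bus: BusRdX

bus = none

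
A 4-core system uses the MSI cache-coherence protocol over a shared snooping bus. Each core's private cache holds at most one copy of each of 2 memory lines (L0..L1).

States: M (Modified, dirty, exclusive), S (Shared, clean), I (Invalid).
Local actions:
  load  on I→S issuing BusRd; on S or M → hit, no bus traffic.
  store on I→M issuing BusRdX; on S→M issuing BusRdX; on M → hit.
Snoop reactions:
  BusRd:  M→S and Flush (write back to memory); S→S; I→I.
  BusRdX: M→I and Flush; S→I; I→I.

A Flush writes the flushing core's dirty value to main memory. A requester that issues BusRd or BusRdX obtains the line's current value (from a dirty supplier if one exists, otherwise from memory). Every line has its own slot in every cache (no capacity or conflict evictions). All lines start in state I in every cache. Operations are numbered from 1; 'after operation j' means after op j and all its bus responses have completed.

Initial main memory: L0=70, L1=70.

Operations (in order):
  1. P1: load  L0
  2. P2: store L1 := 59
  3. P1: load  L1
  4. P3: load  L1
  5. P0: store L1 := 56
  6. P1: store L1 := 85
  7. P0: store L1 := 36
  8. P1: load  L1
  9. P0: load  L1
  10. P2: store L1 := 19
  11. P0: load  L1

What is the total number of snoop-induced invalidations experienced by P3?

  op1 P1: load  L0 → I/S/I/I on L0; bus BusRd; mem=70
  op2 P2: store L1 := 59 → I/I/M/I on L1; bus BusRdX; mem=70
  op3 P1: load  L1 → I/S/S/I on L1; bus BusRd Flush; mem=59
  op4 P3: load  L1 → I/S/S/S on L1; bus BusRd; mem=59
  op5 P0: store L1 := 56 → M/I/I/I on L1; bus BusRdX; mem=59
  op6 P1: store L1 := 85 → I/M/I/I on L1; bus BusRdX Flush; mem=56
  op7 P0: store L1 := 36 → M/I/I/I on L1; bus BusRdX Flush; mem=85
  op8 P1: load  L1 → S/S/I/I on L1; bus BusRd Flush; mem=36
  op9 P0: load  L1 → S/S/I/I on L1; bus (none); mem=36
  op10 P2: store L1 := 19 → I/I/M/I on L1; bus BusRdX; mem=36
  op11 P0: load  L1 → S/I/S/I on L1; bus BusRd Flush; mem=19

invalidations = 1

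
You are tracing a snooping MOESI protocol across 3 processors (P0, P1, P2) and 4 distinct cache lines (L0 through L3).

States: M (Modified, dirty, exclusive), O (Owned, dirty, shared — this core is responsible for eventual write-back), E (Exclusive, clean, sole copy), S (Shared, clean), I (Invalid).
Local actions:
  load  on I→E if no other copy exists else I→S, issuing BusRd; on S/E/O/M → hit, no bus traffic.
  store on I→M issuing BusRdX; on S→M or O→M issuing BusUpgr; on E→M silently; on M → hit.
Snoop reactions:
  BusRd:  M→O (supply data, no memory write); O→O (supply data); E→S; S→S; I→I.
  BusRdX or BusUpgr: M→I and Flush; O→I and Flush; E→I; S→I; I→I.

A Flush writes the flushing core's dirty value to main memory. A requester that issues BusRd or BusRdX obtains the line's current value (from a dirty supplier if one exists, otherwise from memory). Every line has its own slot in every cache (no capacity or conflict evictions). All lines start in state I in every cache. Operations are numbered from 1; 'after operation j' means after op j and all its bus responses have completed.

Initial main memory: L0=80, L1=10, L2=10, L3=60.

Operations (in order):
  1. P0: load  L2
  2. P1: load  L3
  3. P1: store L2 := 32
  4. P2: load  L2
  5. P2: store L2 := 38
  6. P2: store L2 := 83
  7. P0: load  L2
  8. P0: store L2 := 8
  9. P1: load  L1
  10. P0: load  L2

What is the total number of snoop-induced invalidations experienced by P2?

invalidations = 1

1. P0: load  L2  bus=[BusRd]  L2: P0=E P1=I P2=I  mem[L2]=10
2. P1: load  L3  bus=[BusRd]  L3: P0=I P1=E P2=I  mem[L3]=60
3. P1: store L2 := 32  bus=[BusRdX]  L2: P0=I P1=M P2=I  mem[L2]=10
4. P2: load  L2  bus=[BusRd]  L2: P0=I P1=O P2=S  mem[L2]=10
5. P2: store L2 := 38  bus=[BusUpgr,Flush]  L2: P0=I P1=I P2=M  mem[L2]=32
6. P2: store L2 := 83  bus=[-]  L2: P0=I P1=I P2=M  mem[L2]=32
7. P0: load  L2  bus=[BusRd]  L2: P0=S P1=I P2=O  mem[L2]=32
8. P0: store L2 := 8  bus=[BusUpgr,Flush]  L2: P0=M P1=I P2=I  mem[L2]=83
9. P1: load  L1  bus=[BusRd]  L1: P0=I P1=E P2=I  mem[L1]=10
10. P0: load  L2  bus=[-]  L2: P0=M P1=I P2=I  mem[L2]=83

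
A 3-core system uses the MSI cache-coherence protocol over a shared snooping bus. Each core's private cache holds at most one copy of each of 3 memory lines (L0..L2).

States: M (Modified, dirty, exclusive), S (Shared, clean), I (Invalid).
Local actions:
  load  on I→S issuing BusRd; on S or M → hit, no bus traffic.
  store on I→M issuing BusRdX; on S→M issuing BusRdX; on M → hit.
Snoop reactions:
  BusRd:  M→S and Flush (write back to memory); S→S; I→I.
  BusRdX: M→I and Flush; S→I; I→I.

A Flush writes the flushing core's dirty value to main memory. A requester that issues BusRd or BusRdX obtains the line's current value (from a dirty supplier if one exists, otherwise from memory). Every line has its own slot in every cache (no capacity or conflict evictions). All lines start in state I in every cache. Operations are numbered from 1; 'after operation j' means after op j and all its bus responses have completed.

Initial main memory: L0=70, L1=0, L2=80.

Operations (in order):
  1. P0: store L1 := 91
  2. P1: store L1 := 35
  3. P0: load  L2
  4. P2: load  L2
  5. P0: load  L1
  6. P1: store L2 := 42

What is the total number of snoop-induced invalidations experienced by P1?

invalidations = 0

  op1 P0: store L1 := 91 → M/I/I on L1; bus BusRdX; mem=0
  op2 P1: store L1 := 35 → I/M/I on L1; bus BusRdX Flush; mem=91
  op3 P0: load  L2 → S/I/I on L2; bus BusRd; mem=80
  op4 P2: load  L2 → S/I/S on L2; bus BusRd; mem=80
  op5 P0: load  L1 → S/S/I on L1; bus BusRd Flush; mem=35
  op6 P1: store L2 := 42 → I/M/I on L2; bus BusRdX; mem=80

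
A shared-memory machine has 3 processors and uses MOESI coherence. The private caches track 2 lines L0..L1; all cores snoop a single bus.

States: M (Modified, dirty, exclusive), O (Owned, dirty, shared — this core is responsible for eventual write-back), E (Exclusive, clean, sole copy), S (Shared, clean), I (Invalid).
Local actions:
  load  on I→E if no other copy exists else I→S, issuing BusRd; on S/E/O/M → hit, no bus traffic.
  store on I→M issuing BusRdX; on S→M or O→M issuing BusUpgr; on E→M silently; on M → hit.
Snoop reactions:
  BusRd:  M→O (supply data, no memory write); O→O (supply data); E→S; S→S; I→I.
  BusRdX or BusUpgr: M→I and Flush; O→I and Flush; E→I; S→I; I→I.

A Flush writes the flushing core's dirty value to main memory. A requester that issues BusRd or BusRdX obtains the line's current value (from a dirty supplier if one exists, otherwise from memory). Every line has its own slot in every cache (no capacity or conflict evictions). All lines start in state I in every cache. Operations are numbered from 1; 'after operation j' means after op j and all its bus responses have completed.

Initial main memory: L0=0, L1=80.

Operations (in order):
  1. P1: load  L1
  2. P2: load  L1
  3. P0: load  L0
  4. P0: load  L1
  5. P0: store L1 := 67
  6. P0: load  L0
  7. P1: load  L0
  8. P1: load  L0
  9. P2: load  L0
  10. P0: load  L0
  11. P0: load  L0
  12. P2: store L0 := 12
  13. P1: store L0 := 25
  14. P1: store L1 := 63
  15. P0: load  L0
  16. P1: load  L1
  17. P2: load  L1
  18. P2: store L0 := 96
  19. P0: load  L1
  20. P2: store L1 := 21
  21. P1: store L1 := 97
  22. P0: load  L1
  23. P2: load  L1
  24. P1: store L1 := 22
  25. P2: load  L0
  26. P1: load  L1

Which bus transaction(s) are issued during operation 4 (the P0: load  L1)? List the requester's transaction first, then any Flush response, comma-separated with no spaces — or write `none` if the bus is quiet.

bus = BusRd

1. P1: load  L1  bus=[BusRd]  L1: P0=I P1=E P2=I  mem[L1]=80
2. P2: load  L1  bus=[BusRd]  L1: P0=I P1=S P2=S  mem[L1]=80
3. P0: load  L0  bus=[BusRd]  L0: P0=E P1=I P2=I  mem[L0]=0
4. P0: load  L1  bus=[BusRd]  L1: P0=S P1=S P2=S  mem[L1]=80
5. P0: store L1 := 67  bus=[BusUpgr]  L1: P0=M P1=I P2=I  mem[L1]=80
6. P0: load  L0  bus=[-]  L0: P0=E P1=I P2=I  mem[L0]=0
7. P1: load  L0  bus=[BusRd]  L0: P0=S P1=S P2=I  mem[L0]=0
8. P1: load  L0  bus=[-]  L0: P0=S P1=S P2=I  mem[L0]=0
9. P2: load  L0  bus=[BusRd]  L0: P0=S P1=S P2=S  mem[L0]=0
10. P0: load  L0  bus=[-]  L0: P0=S P1=S P2=S  mem[L0]=0
11. P0: load  L0  bus=[-]  L0: P0=S P1=S P2=S  mem[L0]=0
12. P2: store L0 := 12  bus=[BusUpgr]  L0: P0=I P1=I P2=M  mem[L0]=0
13. P1: store L0 := 25  bus=[BusRdX,Flush]  L0: P0=I P1=M P2=I  mem[L0]=12
14. P1: store L1 := 63  bus=[BusRdX,Flush]  L1: P0=I P1=M P2=I  mem[L1]=67
15. P0: load  L0  bus=[BusRd]  L0: P0=S P1=O P2=I  mem[L0]=12
16. P1: load  L1  bus=[-]  L1: P0=I P1=M P2=I  mem[L1]=67
17. P2: load  L1  bus=[BusRd]  L1: P0=I P1=O P2=S  mem[L1]=67
18. P2: store L0 := 96  bus=[BusRdX,Flush]  L0: P0=I P1=I P2=M  mem[L0]=25
19. P0: load  L1  bus=[BusRd]  L1: P0=S P1=O P2=S  mem[L1]=67
20. P2: store L1 := 21  bus=[BusUpgr,Flush]  L1: P0=I P1=I P2=M  mem[L1]=63
21. P1: store L1 := 97  bus=[BusRdX,Flush]  L1: P0=I P1=M P2=I  mem[L1]=21
22. P0: load  L1  bus=[BusRd]  L1: P0=S P1=O P2=I  mem[L1]=21
23. P2: load  L1  bus=[BusRd]  L1: P0=S P1=O P2=S  mem[L1]=21
24. P1: store L1 := 22  bus=[BusUpgr]  L1: P0=I P1=M P2=I  mem[L1]=21
25. P2: load  L0  bus=[-]  L0: P0=I P1=I P2=M  mem[L0]=25
26. P1: load  L1  bus=[-]  L1: P0=I P1=M P2=I  mem[L1]=21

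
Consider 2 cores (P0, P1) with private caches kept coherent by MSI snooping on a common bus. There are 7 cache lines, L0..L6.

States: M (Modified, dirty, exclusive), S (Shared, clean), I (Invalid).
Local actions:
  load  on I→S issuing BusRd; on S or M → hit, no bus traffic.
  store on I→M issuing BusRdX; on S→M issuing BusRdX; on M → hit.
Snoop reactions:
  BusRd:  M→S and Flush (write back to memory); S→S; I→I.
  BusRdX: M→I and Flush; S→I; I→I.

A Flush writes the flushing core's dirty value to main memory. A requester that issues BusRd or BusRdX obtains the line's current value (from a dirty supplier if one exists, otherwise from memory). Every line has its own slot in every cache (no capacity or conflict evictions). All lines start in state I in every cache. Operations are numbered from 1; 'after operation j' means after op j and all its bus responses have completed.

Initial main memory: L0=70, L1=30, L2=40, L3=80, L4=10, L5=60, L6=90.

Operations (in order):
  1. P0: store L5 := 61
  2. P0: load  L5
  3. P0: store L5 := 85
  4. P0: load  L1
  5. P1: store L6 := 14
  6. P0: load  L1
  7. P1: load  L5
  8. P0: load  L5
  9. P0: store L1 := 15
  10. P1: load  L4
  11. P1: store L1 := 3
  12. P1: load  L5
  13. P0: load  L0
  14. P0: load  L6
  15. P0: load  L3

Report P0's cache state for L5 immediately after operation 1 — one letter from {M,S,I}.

step 1: P0: store L5 := 61  ⟶  MI  (L5)  txn=BusRdX  M[L5]=60
step 2: P0: load  L5  ⟶  MI  (L5)  txn=∅  M[L5]=60
step 3: P0: store L5 := 85  ⟶  MI  (L5)  txn=∅  M[L5]=60
step 4: P0: load  L1  ⟶  SI  (L1)  txn=BusRd  M[L1]=30
step 5: P1: store L6 := 14  ⟶  IM  (L6)  txn=BusRdX  M[L6]=90
step 6: P0: load  L1  ⟶  SI  (L1)  txn=∅  M[L1]=30
step 7: P1: load  L5  ⟶  SS  (L5)  txn=BusRd+Flush  M[L5]=85
step 8: P0: load  L5  ⟶  SS  (L5)  txn=∅  M[L5]=85
step 9: P0: store L1 := 15  ⟶  MI  (L1)  txn=BusRdX  M[L1]=30
step 10: P1: load  L4  ⟶  IS  (L4)  txn=BusRd  M[L4]=10
step 11: P1: store L1 := 3  ⟶  IM  (L1)  txn=BusRdX+Flush  M[L1]=15
step 12: P1: load  L5  ⟶  SS  (L5)  txn=∅  M[L5]=85
step 13: P0: load  L0  ⟶  SI  (L0)  txn=BusRd  M[L0]=70
step 14: P0: load  L6  ⟶  SS  (L6)  txn=BusRd+Flush  M[L6]=14
step 15: P0: load  L3  ⟶  SI  (L3)  txn=BusRd  M[L3]=80

state = M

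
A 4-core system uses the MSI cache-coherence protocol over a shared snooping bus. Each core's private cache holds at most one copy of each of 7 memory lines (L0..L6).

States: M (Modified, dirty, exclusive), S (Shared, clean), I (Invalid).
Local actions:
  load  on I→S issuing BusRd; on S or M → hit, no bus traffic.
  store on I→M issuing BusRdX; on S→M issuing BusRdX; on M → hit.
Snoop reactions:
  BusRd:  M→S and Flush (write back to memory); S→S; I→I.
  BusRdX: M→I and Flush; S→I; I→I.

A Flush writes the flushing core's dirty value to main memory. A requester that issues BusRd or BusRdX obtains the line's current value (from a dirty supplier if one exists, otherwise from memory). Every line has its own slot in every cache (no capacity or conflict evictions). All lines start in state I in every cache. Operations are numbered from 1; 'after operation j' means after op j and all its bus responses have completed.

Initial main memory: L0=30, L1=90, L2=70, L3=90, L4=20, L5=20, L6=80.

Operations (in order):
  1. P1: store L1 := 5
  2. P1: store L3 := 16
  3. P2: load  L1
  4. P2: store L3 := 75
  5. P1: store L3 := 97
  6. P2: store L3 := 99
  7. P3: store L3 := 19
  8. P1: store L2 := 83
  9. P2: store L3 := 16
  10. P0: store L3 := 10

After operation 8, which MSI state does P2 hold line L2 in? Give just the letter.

1. P1: store L1 := 5  bus=[BusRdX]  L1: P0=I P1=M P2=I P3=I  mem[L1]=90
2. P1: store L3 := 16  bus=[BusRdX]  L3: P0=I P1=M P2=I P3=I  mem[L3]=90
3. P2: load  L1  bus=[BusRd,Flush]  L1: P0=I P1=S P2=S P3=I  mem[L1]=5
4. P2: store L3 := 75  bus=[BusRdX,Flush]  L3: P0=I P1=I P2=M P3=I  mem[L3]=16
5. P1: store L3 := 97  bus=[BusRdX,Flush]  L3: P0=I P1=M P2=I P3=I  mem[L3]=75
6. P2: store L3 := 99  bus=[BusRdX,Flush]  L3: P0=I P1=I P2=M P3=I  mem[L3]=97
7. P3: store L3 := 19  bus=[BusRdX,Flush]  L3: P0=I P1=I P2=I P3=M  mem[L3]=99
8. P1: store L2 := 83  bus=[BusRdX]  L2: P0=I P1=M P2=I P3=I  mem[L2]=70
9. P2: store L3 := 16  bus=[BusRdX,Flush]  L3: P0=I P1=I P2=M P3=I  mem[L3]=19
10. P0: store L3 := 10  bus=[BusRdX,Flush]  L3: P0=M P1=I P2=I P3=I  mem[L3]=16

state = I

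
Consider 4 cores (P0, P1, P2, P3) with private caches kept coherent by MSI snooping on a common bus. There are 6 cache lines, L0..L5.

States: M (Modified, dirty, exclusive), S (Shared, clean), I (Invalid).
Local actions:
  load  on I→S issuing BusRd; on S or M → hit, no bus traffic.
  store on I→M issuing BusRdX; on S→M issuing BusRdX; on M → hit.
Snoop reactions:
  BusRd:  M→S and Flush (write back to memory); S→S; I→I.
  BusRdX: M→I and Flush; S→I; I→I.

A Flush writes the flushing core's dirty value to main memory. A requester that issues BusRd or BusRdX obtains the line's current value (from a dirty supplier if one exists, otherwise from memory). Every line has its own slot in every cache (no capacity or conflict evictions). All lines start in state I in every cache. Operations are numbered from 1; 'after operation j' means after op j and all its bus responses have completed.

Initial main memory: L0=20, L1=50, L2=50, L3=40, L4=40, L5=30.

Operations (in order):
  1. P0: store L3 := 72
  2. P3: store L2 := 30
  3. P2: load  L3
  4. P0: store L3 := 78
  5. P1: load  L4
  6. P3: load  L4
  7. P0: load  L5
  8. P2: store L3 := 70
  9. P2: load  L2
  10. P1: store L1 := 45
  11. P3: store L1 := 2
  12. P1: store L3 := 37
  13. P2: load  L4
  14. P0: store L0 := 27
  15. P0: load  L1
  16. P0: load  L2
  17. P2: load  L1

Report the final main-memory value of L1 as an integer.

memory[L1] = 2

  op1 P0: store L3 := 72 → M/I/I/I on L3; bus BusRdX; mem=40
  op2 P3: store L2 := 30 → I/I/I/M on L2; bus BusRdX; mem=50
  op3 P2: load  L3 → S/I/S/I on L3; bus BusRd Flush; mem=72
  op4 P0: store L3 := 78 → M/I/I/I on L3; bus BusRdX; mem=72
  op5 P1: load  L4 → I/S/I/I on L4; bus BusRd; mem=40
  op6 P3: load  L4 → I/S/I/S on L4; bus BusRd; mem=40
  op7 P0: load  L5 → S/I/I/I on L5; bus BusRd; mem=30
  op8 P2: store L3 := 70 → I/I/M/I on L3; bus BusRdX Flush; mem=78
  op9 P2: load  L2 → I/I/S/S on L2; bus BusRd Flush; mem=30
  op10 P1: store L1 := 45 → I/M/I/I on L1; bus BusRdX; mem=50
  op11 P3: store L1 := 2 → I/I/I/M on L1; bus BusRdX Flush; mem=45
  op12 P1: store L3 := 37 → I/M/I/I on L3; bus BusRdX Flush; mem=70
  op13 P2: load  L4 → I/S/S/S on L4; bus BusRd; mem=40
  op14 P0: store L0 := 27 → M/I/I/I on L0; bus BusRdX; mem=20
  op15 P0: load  L1 → S/I/I/S on L1; bus BusRd Flush; mem=2
  op16 P0: load  L2 → S/I/S/S on L2; bus BusRd; mem=30
  op17 P2: load  L1 → S/I/S/S on L1; bus BusRd; mem=2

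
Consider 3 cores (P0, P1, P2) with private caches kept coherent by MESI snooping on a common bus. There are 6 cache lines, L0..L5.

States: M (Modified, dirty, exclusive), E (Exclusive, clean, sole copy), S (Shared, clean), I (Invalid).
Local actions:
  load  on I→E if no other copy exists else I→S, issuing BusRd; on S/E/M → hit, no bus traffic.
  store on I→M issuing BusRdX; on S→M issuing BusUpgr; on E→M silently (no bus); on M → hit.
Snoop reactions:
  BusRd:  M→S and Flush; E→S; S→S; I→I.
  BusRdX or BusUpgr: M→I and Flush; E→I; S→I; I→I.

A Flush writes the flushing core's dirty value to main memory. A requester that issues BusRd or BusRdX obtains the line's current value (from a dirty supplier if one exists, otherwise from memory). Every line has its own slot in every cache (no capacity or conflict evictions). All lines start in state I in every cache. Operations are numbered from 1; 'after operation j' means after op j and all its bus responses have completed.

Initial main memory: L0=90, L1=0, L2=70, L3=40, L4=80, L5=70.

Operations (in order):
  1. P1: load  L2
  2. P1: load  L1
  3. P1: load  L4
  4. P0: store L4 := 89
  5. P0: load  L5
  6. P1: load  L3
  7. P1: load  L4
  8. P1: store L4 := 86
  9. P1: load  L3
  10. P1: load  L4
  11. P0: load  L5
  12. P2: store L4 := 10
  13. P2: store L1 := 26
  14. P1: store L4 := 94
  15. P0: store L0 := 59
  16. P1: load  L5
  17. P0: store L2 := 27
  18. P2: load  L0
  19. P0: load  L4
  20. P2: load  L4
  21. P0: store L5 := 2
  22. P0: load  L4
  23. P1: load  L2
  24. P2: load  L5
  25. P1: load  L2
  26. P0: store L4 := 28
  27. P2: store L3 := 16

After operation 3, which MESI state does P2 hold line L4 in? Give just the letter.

state = I

1. P1: load  L2  bus=[BusRd]  L2: P0=I P1=E P2=I  mem[L2]=70
2. P1: load  L1  bus=[BusRd]  L1: P0=I P1=E P2=I  mem[L1]=0
3. P1: load  L4  bus=[BusRd]  L4: P0=I P1=E P2=I  mem[L4]=80
4. P0: store L4 := 89  bus=[BusRdX]  L4: P0=M P1=I P2=I  mem[L4]=80
5. P0: load  L5  bus=[BusRd]  L5: P0=E P1=I P2=I  mem[L5]=70
6. P1: load  L3  bus=[BusRd]  L3: P0=I P1=E P2=I  mem[L3]=40
7. P1: load  L4  bus=[BusRd,Flush]  L4: P0=S P1=S P2=I  mem[L4]=89
8. P1: store L4 := 86  bus=[BusUpgr]  L4: P0=I P1=M P2=I  mem[L4]=89
9. P1: load  L3  bus=[-]  L3: P0=I P1=E P2=I  mem[L3]=40
10. P1: load  L4  bus=[-]  L4: P0=I P1=M P2=I  mem[L4]=89
11. P0: load  L5  bus=[-]  L5: P0=E P1=I P2=I  mem[L5]=70
12. P2: store L4 := 10  bus=[BusRdX,Flush]  L4: P0=I P1=I P2=M  mem[L4]=86
13. P2: store L1 := 26  bus=[BusRdX]  L1: P0=I P1=I P2=M  mem[L1]=0
14. P1: store L4 := 94  bus=[BusRdX,Flush]  L4: P0=I P1=M P2=I  mem[L4]=10
15. P0: store L0 := 59  bus=[BusRdX]  L0: P0=M P1=I P2=I  mem[L0]=90
16. P1: load  L5  bus=[BusRd]  L5: P0=S P1=S P2=I  mem[L5]=70
17. P0: store L2 := 27  bus=[BusRdX]  L2: P0=M P1=I P2=I  mem[L2]=70
18. P2: load  L0  bus=[BusRd,Flush]  L0: P0=S P1=I P2=S  mem[L0]=59
19. P0: load  L4  bus=[BusRd,Flush]  L4: P0=S P1=S P2=I  mem[L4]=94
20. P2: load  L4  bus=[BusRd]  L4: P0=S P1=S P2=S  mem[L4]=94
21. P0: store L5 := 2  bus=[BusUpgr]  L5: P0=M P1=I P2=I  mem[L5]=70
22. P0: load  L4  bus=[-]  L4: P0=S P1=S P2=S  mem[L4]=94
23. P1: load  L2  bus=[BusRd,Flush]  L2: P0=S P1=S P2=I  mem[L2]=27
24. P2: load  L5  bus=[BusRd,Flush]  L5: P0=S P1=I P2=S  mem[L5]=2
25. P1: load  L2  bus=[-]  L2: P0=S P1=S P2=I  mem[L2]=27
26. P0: store L4 := 28  bus=[BusUpgr]  L4: P0=M P1=I P2=I  mem[L4]=94
27. P2: store L3 := 16  bus=[BusRdX]  L3: P0=I P1=I P2=M  mem[L3]=40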